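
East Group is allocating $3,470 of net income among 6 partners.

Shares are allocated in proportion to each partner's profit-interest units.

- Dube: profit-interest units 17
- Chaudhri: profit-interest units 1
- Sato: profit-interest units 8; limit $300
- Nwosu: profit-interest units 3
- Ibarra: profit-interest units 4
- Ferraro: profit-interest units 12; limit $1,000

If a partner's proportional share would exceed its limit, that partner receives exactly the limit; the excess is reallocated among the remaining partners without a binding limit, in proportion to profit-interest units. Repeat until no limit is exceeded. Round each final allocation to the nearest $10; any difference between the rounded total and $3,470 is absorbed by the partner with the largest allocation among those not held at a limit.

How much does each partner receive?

Dube: $1,470; Chaudhri: $90; Sato: $300; Nwosu: $260; Ibarra: $350; Ferraro: $1,000

Profit-interest units total: 45.
Proportional shares (ignoring caps): Dube 1,310.89; Chaudhri 77.11; Sato 616.89; Nwosu 231.33; Ibarra 308.44; Ferraro 925.33.
Capped: Sato ($300); balance $3,170 reallocated over remaining profit-interest units 37.
Capped: Ferraro ($1,000); balance $2,170 reallocated over remaining profit-interest units 25.
Remaining shares: Dube 1,475.60 → $1,480; Chaudhri 86.80 → $90; Nwosu 260.40 → $260; Ibarra 347.20 → $350.
Rounding difference −$10 applied to Dube → $1,470.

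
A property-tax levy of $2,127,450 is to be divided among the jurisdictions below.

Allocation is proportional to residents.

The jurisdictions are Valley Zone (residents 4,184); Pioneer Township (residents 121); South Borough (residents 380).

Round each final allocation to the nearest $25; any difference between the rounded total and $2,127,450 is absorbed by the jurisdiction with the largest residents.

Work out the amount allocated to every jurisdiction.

Valley Zone: $1,899,950 · Pioneer Township: $54,950 · South Borough: $172,550

Sum of residents: 4,184 + 121 + 380 = 4,685.
Raw shares: Valley Zone 1,899,946.81; Pioneer Township 54,945.88; South Borough 172,557.31.
Rounded to nearest $25: Valley Zone $1,899,950; Pioneer Township $54,950; South Borough $172,550. Sum = $2,127,450.
Sum already equals the total — no adjustment.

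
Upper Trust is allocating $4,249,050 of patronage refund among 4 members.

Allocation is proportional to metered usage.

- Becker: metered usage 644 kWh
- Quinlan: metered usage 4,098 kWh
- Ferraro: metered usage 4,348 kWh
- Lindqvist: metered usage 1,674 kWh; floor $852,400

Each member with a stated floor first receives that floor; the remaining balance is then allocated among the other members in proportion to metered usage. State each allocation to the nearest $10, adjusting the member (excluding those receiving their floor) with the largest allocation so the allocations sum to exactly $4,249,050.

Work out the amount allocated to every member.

Becker: $240,640; Quinlan: $1,531,300; Ferraro: $1,624,710; Lindqvist: $852,400

Minimums first: Lindqvist $852,400. Balance $3,396,650.
Balance split over remaining metered usage 9,090: Becker 240,642.75 → $240,640; Quinlan 1,531,295.02 → $1,531,300; Ferraro 1,624,712.23 → $1,624,710.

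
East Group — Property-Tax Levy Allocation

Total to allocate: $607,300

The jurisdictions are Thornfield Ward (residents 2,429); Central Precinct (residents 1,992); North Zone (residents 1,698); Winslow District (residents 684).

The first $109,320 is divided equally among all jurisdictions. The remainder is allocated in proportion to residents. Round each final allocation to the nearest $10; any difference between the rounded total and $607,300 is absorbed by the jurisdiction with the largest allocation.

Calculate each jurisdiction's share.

$109,320 shared equally gives $27,330 per jurisdiction.
Remainder $497,980 by residents (total 6,803): Thornfield Ward 177,802.94 → $177,800; Central Precinct 145,814.52 → $145,810; North Zone 124,293.70 → $124,290; Winslow District 50,068.84 → $50,070.
Rounding difference +$10 on remainder applied to Thornfield Ward.
Totals: Thornfield Ward $27,330 + $177,810 = $205,140; Central Precinct $27,330 + $145,810 = $173,140; North Zone $27,330 + $124,290 = $151,620; Winslow District $27,330 + $50,070 = $77,400.

Thornfield Ward: $205,140; Central Precinct: $173,140; North Zone: $151,620; Winslow District: $77,400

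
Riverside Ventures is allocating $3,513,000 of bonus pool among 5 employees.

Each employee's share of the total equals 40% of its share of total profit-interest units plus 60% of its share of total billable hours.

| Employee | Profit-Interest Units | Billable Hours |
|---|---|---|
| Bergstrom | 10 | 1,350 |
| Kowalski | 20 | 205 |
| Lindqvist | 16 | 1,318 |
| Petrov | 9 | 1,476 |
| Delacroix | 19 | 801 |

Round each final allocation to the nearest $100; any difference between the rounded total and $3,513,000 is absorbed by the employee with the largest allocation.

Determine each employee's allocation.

Bergstrom: $742,400 · Kowalski: $463,700 · Lindqvist: $843,300 · Petrov: $775,000 · Delacroix: $688,600

Profit-interest units total 74; billable hours total 5,150.
Blended shares (40% profit-interest units + 60% billable hours): Bergstrom 0.2113; Kowalski 0.1320; Lindqvist 0.2400; Petrov 0.2206; Delacroix 0.1960.
Raw shares: Bergstrom 742,421.99; Kowalski 463,686.50; Lindqvist 843,260.11; Petrov 775,002.28; Delacroix 688,629.12.
Rounded to nearest $100: Bergstrom $742,400; Kowalski $463,700; Lindqvist $843,300; Petrov $775,000; Delacroix $688,600. Sum = $3,513,000.
Sum already equals the total — no adjustment.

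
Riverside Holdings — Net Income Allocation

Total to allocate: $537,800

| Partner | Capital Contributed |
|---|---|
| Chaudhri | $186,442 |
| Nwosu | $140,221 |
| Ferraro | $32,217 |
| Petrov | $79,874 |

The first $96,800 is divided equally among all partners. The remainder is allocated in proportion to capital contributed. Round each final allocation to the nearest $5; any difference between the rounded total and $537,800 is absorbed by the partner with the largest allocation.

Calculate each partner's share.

Chaudhri: $211,595 | Nwosu: $165,140 | Ferraro: $56,580 | Petrov: $104,485

First tranche $96,800 split equally: $24,200 each.
Remainder $441,000 by capital contributed (total 438,754): Chaudhri 187,396.40 → $187,395; Nwosu 140,938.80 → $140,940; Ferraro 32,381.92 → $32,380; Petrov 80,282.88 → $80,285.
Totals: Chaudhri $24,200 + $187,395 = $211,595; Nwosu $24,200 + $140,940 = $165,140; Ferraro $24,200 + $32,380 = $56,580; Petrov $24,200 + $80,285 = $104,485.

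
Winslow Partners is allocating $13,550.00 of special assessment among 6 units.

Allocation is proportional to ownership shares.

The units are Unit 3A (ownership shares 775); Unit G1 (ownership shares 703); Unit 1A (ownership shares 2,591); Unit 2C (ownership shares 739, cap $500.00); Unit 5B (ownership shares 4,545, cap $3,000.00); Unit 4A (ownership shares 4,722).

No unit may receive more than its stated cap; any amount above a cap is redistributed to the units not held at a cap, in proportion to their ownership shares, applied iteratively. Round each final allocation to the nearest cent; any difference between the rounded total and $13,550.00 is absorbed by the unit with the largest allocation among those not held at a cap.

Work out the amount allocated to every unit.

Unit 3A: $885.99 | Unit G1: $803.68 | Unit 1A: $2,962.07 | Unit 2C: $500.00 | Unit 5B: $3,000.00 | Unit 4A: $5,398.26

Ownership shares total: 14,075.
Pro-rata shares before constraints: Unit 3A 746.0924; Unit G1 676.7780; Unit 1A 2,494.3552; Unit 2C 711.4352; Unit 5B 4,375.4707; Unit 4A 4,545.8686.
Cap binds for Unit 2C ($500.00), Unit 5B ($3,000.00); remaining pool $10,050.00 reallocated over remaining ownership shares 8,791.
Remaining shares: Unit 3A 885.9914 → $885.99; Unit G1 803.6799 → $803.68; Unit 1A 2,962.0692 → $2,962.07; Unit 4A 5,398.2596 → $5,398.26.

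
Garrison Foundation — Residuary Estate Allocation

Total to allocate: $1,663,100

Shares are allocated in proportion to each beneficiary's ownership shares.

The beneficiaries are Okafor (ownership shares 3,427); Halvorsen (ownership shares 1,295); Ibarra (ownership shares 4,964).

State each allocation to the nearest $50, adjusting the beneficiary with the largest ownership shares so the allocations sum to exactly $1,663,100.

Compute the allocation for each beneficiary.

Okafor: $588,400; Halvorsen: $222,350; Ibarra: $852,350

Total ownership shares = 3,427 + 1,295 + 4,964 = 9,686.
Raw shares: Okafor 588,420.78; Halvorsen 222,353.35; Ibarra 852,325.87.
After rounding ($50): Okafor $588,400; Halvorsen $222,350; Ibarra $852,350. Sum = $1,663,100.
No rounding difference to absorb.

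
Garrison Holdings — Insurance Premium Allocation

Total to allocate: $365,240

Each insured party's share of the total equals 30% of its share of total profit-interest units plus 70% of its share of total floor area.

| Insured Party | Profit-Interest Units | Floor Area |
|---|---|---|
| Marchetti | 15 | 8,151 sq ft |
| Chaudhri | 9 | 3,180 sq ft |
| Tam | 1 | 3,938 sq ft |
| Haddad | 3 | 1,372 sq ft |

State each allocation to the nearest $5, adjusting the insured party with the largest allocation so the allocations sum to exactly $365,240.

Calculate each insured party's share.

Totals — profit-interest units 28, floor area 16,641.
Composite weights (30% profit-interest units + 70% floor area): Marchetti 0.5036; Chaudhri 0.2302; Tam 0.1764; Haddad 0.0899.
Pro-rata amounts: Marchetti 183,929.13; Chaudhri 84,076.27; Tam 64,415.69; Haddad 32,818.91.
At nearest $5: Marchetti $183,930; Chaudhri $84,075; Tam $64,415; Haddad $32,820. Sum = $365,240.
No rounding difference to absorb.

Marchetti: $183,930 · Chaudhri: $84,075 · Tam: $64,415 · Haddad: $32,820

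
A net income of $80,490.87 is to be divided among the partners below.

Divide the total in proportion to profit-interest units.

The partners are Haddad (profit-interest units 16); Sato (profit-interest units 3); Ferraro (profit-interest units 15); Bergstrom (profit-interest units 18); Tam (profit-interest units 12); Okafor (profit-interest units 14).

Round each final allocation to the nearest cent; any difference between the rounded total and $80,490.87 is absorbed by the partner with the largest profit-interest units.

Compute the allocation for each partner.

Sum of profit-interest units: 16 + 3 + 15 + 18 + 12 + 14 = 78.
Pro-rata amounts: Haddad 16,510.9477; Sato 3,095.8027; Ferraro 15,479.0135; Bergstrom 18,574.8162; Tam 12,383.2108; Okafor 14,447.0792.
After rounding (cent): Haddad $16,510.95; Sato $3,095.80; Ferraro $15,479.01; Bergstrom $18,574.82; Tam $12,383.21; Okafor $14,447.08. Sum = $80,490.87.
No rounding difference to absorb.

Haddad: $16,510.95 | Sato: $3,095.80 | Ferraro: $15,479.01 | Bergstrom: $18,574.82 | Tam: $12,383.21 | Okafor: $14,447.08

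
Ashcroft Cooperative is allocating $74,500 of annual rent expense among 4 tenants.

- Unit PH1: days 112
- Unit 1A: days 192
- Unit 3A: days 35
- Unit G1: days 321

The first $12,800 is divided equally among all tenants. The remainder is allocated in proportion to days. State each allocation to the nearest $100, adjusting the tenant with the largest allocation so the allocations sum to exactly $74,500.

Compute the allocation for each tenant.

Unit PH1: $13,700 | Unit 1A: $21,100 | Unit 3A: $6,500 | Unit G1: $33,200

Equal tier: $12,800 ÷ 4 = $3,200 apiece.
Remainder $61,700 by days (total 660): Unit PH1 10,470.30 → $10,500; Unit 1A 17,949.09 → $17,900; Unit 3A 3,271.97 → $3,300; Unit G1 30,008.64 → $30,000.
Totals: Unit PH1 $3,200 + $10,500 = $13,700; Unit 1A $3,200 + $17,900 = $21,100; Unit 3A $3,200 + $3,300 = $6,500; Unit G1 $3,200 + $30,000 = $33,200.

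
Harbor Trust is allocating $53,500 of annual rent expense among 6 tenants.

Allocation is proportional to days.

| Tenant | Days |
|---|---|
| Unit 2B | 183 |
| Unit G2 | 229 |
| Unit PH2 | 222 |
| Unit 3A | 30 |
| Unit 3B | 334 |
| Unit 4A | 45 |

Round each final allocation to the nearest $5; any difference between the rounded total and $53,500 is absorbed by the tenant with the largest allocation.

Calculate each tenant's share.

Unit 2B: $9,385 · Unit G2: $11,745 · Unit PH2: $11,385 · Unit 3A: $1,540 · Unit 3B: $17,135 · Unit 4A: $2,310

Total days = 1,043.
Proportional shares: Unit 2B 183/1,043 × $53,500 = 9,386.86; Unit G2 229/1,043 × $53,500 = 11,746.40; Unit PH2 222/1,043 × $53,500 = 11,387.34; Unit 3A 30/1,043 × $53,500 = 1,538.83; Unit 3B 334/1,043 × $53,500 = 17,132.31; Unit 4A 45/1,043 × $53,500 = 2,308.25.
After rounding ($5): Unit 2B $9,385; Unit G2 $11,745; Unit PH2 $11,385; Unit 3A $1,540; Unit 3B $17,130; Unit 4A $2,310. Sum = $53,495.
Difference $53,500 − $53,495 = +$5 applied to largest allocation (Unit 3B): Unit 3B becomes $17,135.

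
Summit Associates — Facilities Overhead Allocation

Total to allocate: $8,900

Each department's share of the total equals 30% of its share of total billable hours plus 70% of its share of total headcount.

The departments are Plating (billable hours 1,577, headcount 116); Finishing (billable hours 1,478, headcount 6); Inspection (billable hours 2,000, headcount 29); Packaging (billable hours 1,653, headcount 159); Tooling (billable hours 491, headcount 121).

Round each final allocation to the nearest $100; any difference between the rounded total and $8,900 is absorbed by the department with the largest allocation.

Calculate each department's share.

Plating: $2,300; Finishing: $600; Inspection: $1,200; Packaging: $2,900; Tooling: $1,900

Billable hours total 7,199; headcount total 431.
Blended shares (30% billable hours + 70% headcount): Plating 0.2541; Finishing 0.0713; Inspection 0.1304; Packaging 0.3271; Tooling 0.2170.
Raw shares: Plating 2,261.64; Finishing 634.90; Inspection 1,160.96; Packaging 2,911.38; Tooling 1,931.13.
At nearest $100: Plating $2,300; Finishing $600; Inspection $1,200; Packaging $2,900; Tooling $1,900. Sum = $8,900.
Rounded total matches; no reconciliation needed.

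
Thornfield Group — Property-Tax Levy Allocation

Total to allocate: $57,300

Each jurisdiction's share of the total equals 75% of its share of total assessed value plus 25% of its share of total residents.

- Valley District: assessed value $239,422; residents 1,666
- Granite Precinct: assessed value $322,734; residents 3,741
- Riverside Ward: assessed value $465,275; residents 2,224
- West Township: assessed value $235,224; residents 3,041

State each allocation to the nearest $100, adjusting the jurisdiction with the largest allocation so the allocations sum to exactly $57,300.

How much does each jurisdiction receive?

Totals — assessed value 1,262,655, residents 10,672.
Blended shares (75% assessed value + 25% residents): Valley District 0.1812; Granite Precinct 0.2793; Riverside Ward 0.3285; West Township 0.2110.
Proportional shares: Valley District 10,385.10; Granite Precinct 16,005.92; Riverside Ward 18,821.10; West Township 12,087.88.
Rounded to nearest $100: Valley District $10,400; Granite Precinct $16,000; Riverside Ward $18,800; West Township $12,100. Sum = $57,300.
Rounded total matches; no reconciliation needed.

Valley District: $10,400 | Granite Precinct: $16,000 | Riverside Ward: $18,800 | West Township: $12,100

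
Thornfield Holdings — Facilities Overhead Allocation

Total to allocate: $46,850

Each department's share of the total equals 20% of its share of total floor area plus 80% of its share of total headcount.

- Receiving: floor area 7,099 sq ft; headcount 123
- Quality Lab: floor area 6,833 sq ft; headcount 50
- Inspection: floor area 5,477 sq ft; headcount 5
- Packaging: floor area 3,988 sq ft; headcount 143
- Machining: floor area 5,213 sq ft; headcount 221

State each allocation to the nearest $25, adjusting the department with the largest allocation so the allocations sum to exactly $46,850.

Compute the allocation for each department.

Receiving: $10,825 | Quality Lab: $5,700 | Inspection: $2,150 | Packaging: $11,200 | Machining: $16,975

Totals — floor area 28,610, headcount 542.
Blended shares (20% floor area + 80% headcount): Receiving 0.2312; Quality Lab 0.1216; Inspection 0.0457; Packaging 0.2389; Machining 0.3626.
Unrounded shares: Receiving 10,830.59; Quality Lab 5,695.43; Inspection 2,139.52; Packaging 11,194.74; Machining 16,989.73.
Rounded to nearest $25: Receiving $10,825; Quality Lab $5,700; Inspection $2,150; Packaging $11,200; Machining $17,000. Sum = $46,875.
Difference $46,850 − $46,875 = −$25 applied to largest allocation (Machining): Machining becomes $16,975.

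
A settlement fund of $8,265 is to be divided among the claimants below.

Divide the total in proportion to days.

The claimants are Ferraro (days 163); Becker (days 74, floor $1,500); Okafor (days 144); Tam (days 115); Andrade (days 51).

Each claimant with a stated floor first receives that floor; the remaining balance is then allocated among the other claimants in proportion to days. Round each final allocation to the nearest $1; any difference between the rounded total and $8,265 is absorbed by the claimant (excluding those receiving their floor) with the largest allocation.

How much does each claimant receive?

Ferraro: $2,331; Becker: $1,500; Okafor: $2,060; Tam: $1,645; Andrade: $729

Fund the minimums — Becker $1,500. Residual $6,765.
Residual split over remaining days 473: Ferraro 2,331.28 → $2,331; Okafor 2,059.53 → $2,060; Tam 1,644.77 → $1,645; Andrade 729.42 → $729.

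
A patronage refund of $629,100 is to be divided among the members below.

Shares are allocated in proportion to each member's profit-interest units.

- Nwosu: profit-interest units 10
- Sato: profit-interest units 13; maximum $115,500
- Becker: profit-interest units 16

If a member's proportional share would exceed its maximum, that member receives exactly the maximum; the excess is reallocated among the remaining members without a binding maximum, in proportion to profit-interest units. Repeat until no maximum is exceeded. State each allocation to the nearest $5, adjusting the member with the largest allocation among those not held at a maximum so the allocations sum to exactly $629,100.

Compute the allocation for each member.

Sum of profit-interest units: 39.
Unconstrained shares: Nwosu 161,307.69; Sato 209,700.00; Becker 258,092.31.
Cap binds for Sato ($115,500); residual $513,600 reallocated over remaining profit-interest units 26.
Remaining shares: Nwosu 197,538.46 → $197,540; Becker 316,061.54 → $316,060.

Nwosu: $197,540 · Sato: $115,500 · Becker: $316,060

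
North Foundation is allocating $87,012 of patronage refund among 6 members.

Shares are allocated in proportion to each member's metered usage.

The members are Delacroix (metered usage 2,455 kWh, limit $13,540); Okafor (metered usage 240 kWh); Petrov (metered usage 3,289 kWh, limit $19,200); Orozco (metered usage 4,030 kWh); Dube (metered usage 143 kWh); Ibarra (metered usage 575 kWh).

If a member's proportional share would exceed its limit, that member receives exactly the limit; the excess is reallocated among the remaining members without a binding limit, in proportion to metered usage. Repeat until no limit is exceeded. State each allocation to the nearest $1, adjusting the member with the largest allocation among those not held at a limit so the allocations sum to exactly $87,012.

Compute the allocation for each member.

Delacroix: $13,540; Okafor: $2,611; Petrov: $19,200; Orozco: $43,849; Dube: $1,556; Ibarra: $6,256

Combined metered usage = 10,732.
Proportional shares (ignoring caps): Delacroix 19,904.44; Okafor 1,945.85; Petrov 26,666.28; Orozco 32,674.09; Dube 1,159.40; Ibarra 4,661.94.
Capped: Delacroix ($13,540), Petrov ($19,200); balance $54,272 reallocated over remaining metered usage 4,988.
Remaining shares: Okafor 2,611.32 → $2,611; Orozco 43,848.47 → $43,848; Dube 1,555.91 → $1,556; Ibarra 6,256.30 → $6,256.
Rounding difference +$1 applied to Orozco → $43,849.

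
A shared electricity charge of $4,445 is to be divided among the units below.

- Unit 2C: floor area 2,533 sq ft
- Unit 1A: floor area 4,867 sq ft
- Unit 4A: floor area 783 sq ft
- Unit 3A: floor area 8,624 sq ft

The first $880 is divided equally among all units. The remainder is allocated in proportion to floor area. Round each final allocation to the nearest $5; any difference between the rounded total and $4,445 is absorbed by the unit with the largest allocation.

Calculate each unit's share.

Unit 2C: $755 | Unit 1A: $1,250 | Unit 4A: $385 | Unit 3A: $2,055

Equal tier: $880 ÷ 4 = $220 apiece.
Remainder $3,565 by floor area (total 16,807): Unit 2C 537.28 → $535; Unit 1A 1,032.36 → $1,030; Unit 4A 166.09 → $165; Unit 3A 1,829.27 → $1,830.
Rounding difference +$5 on remainder applied to Unit 3A.
Totals: Unit 2C $220 + $535 = $755; Unit 1A $220 + $1,030 = $1,250; Unit 4A $220 + $165 = $385; Unit 3A $220 + $1,835 = $2,055.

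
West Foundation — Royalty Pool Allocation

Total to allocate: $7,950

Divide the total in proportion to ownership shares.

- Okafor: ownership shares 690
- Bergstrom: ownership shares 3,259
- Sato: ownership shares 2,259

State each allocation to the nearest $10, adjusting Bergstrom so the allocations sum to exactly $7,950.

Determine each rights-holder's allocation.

Okafor: $880; Bergstrom: $4,180; Sato: $2,890

Combined ownership shares = 6,208.
Proportional shares: Okafor 690/6,208 × $7,950 = 883.62; Bergstrom 3,259/6,208 × $7,950 = 4,173.49; Sato 2,259/6,208 × $7,950 = 2,892.89.
At nearest $10: Okafor $880; Bergstrom $4,170; Sato $2,890. Sum = $7,940.
Difference $7,950 − $7,940 = +$10 applied to Bergstrom: Bergstrom becomes $4,180.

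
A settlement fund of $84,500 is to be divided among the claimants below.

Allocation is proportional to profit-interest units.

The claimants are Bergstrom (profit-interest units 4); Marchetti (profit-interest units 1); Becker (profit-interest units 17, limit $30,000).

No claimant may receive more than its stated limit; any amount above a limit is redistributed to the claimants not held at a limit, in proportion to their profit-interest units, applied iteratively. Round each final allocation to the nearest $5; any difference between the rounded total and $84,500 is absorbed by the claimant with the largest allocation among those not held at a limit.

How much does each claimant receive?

Sum of profit-interest units: 22.
Pro-rata shares before constraints: Bergstrom 15,363.64; Marchetti 3,840.91; Becker 65,295.45.
Capped: Becker ($30,000); balance $54,500 reallocated over remaining profit-interest units 5.
Remaining shares: Bergstrom 43,600.00 → $43,600; Marchetti 10,900.00 → $10,900.

Bergstrom: $43,600 | Marchetti: $10,900 | Becker: $30,000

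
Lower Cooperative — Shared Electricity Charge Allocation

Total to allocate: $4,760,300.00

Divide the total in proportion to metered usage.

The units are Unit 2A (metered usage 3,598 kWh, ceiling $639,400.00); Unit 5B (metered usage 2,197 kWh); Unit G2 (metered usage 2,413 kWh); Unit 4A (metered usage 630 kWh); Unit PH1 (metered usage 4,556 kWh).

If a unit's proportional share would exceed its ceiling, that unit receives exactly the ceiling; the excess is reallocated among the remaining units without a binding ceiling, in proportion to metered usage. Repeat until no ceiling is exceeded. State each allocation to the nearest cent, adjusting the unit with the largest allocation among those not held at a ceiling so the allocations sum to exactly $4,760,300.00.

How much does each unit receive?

Unit 2A: $639,400.00 | Unit 5B: $924,215.73 | Unit G2: $1,015,080.82 | Unit 4A: $265,023.17 | Unit PH1: $1,916,580.28

Sum of metered usage: 13,394.
Proportional shares (ignoring caps): Unit 2A 1,278,748.6486; Unit 5B 780,825.6757; Unit G2 857,593.2432; Unit 4A 223,905.4054; Unit PH1 1,619,227.0270.
Capped: Unit 2A ($639,400.00); balance $4,120,900.00 reallocated over remaining metered usage 9,796.
Redistributed shares: Unit 5B 924,215.7309 → $924,215.73; Unit G2 1,015,080.8187 → $1,015,080.82; Unit 4A 265,023.1727 → $265,023.17; Unit PH1 1,916,580.2777 → $1,916,580.28.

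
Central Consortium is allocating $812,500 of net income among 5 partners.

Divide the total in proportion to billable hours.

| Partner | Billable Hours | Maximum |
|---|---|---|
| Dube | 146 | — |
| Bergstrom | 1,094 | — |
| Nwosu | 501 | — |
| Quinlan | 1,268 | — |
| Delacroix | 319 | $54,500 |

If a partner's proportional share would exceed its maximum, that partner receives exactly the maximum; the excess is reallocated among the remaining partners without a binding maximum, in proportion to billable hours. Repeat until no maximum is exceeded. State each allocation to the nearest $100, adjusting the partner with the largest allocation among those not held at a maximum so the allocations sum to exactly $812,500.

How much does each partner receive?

Dube: $36,800; Bergstrom: $275,600; Nwosu: $126,200; Quinlan: $319,400; Delacroix: $54,500

Sum of billable hours: 3,328.
Unconstrained shares: Dube 35,644.53; Bergstrom 267,089.84; Nwosu 122,314.45; Quinlan 309,570.31; Delacroix 77,880.86.
Held at cap: Delacroix ($54,500); residual $758,000 reallocated over remaining billable hours 3,009.
Remaining shares: Dube 36,779.00 → $36,800; Bergstrom 275,590.56 → $275,600; Nwosu 126,207.38 → $126,200; Quinlan 319,423.06 → $319,400.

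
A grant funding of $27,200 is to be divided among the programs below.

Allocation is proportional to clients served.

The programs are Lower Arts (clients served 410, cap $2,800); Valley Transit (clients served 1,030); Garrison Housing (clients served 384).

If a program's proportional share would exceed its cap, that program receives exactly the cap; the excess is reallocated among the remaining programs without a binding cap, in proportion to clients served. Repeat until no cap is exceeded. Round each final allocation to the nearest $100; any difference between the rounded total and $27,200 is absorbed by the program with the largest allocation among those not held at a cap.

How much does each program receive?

Lower Arts: $2,800 · Valley Transit: $17,800 · Garrison Housing: $6,600

Sum of clients served: 1,824.
Proportional shares (ignoring caps): Lower Arts 6,114.04; Valley Transit 15,359.65; Garrison Housing 5,726.32.
Held at cap: Lower Arts ($2,800); balance $24,400 reallocated over remaining clients served 1,414.
Redistributed shares: Valley Transit 17,773.69 → $17,800; Garrison Housing 6,626.31 → $6,600.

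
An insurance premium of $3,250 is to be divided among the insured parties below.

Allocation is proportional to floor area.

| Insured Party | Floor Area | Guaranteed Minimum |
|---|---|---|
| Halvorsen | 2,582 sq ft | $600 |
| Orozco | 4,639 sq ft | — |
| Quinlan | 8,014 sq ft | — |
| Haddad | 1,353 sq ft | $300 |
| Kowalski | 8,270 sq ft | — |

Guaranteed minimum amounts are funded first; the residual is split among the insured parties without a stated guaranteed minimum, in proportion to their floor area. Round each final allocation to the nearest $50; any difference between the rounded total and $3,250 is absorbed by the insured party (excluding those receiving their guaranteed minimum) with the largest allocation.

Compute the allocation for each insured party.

Fund the minimums — Halvorsen $600; Haddad $300. Remaining pool $2,350.
Remaining pool split over remaining floor area 20,923: Orozco 521.04 → $500; Quinlan 900.11 → $900; Kowalski 928.86 → $950.

Halvorsen: $600 · Orozco: $500 · Quinlan: $900 · Haddad: $300 · Kowalski: $950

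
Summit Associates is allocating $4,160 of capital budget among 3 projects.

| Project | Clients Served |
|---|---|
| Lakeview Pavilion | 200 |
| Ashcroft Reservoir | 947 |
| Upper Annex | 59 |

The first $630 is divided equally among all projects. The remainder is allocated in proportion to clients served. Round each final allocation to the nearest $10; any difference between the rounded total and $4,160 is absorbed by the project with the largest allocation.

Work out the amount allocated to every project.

Lakeview Pavilion: $800 | Ashcroft Reservoir: $2,980 | Upper Annex: $380

Equal tier: $630 ÷ 3 = $210 apiece.
Remainder $3,530 by clients served (total 1,206): Lakeview Pavilion 585.41 → $590; Ashcroft Reservoir 2,771.90 → $2,770; Upper Annex 172.69 → $170.
Totals: Lakeview Pavilion $210 + $590 = $800; Ashcroft Reservoir $210 + $2,770 = $2,980; Upper Annex $210 + $170 = $380.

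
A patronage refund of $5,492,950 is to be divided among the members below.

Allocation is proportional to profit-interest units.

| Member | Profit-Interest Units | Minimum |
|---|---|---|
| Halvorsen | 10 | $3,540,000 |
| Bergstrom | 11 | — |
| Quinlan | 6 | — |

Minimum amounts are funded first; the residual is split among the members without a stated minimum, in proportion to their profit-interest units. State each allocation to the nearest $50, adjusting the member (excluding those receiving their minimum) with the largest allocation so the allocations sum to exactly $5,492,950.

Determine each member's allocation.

Guaranteed amounts: Halvorsen $3,540,000. Residual $1,952,950.
Residual split over remaining profit-interest units 17: Bergstrom 1,263,673.53 → $1,263,650; Quinlan 689,276.47 → $689,300.

Halvorsen: $3,540,000 · Bergstrom: $1,263,650 · Quinlan: $689,300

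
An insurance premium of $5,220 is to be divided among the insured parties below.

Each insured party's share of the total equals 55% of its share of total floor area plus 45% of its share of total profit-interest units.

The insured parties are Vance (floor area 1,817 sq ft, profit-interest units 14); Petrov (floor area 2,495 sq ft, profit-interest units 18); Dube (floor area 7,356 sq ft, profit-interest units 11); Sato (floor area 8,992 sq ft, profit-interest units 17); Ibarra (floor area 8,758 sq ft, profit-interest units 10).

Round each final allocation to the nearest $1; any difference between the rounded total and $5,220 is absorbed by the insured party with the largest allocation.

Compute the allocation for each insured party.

Vance: $647 | Petrov: $848 | Dube: $1,087 | Sato: $1,448 | Ibarra: $1,190

Totals — floor area 29,418, profit-interest units 70.
Combined weights (55% floor area + 45% profit-interest units): Vance 0.1240; Petrov 0.1624; Dube 0.2082; Sato 0.2774; Ibarra 0.2280.
Pro-rata amounts: Vance 647.13; Petrov 847.52; Dube 1,087.02; Sato 1,448.03; Ibarra 1,190.29.
At nearest $1: Vance $647; Petrov $848; Dube $1,087; Sato $1,448; Ibarra $1,190. Sum = $5,220.
No rounding difference to absorb.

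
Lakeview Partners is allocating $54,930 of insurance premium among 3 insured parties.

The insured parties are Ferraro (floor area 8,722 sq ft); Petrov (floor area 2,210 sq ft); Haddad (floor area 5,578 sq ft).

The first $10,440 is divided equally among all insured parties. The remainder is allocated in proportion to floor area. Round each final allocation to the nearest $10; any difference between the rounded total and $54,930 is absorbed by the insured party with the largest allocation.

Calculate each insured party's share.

Ferraro: $26,980 | Petrov: $9,440 | Haddad: $18,510

First tranche $10,440 split equally: $3,480 each.
Remainder $44,490 by floor area (total 16,510): Ferraro 23,503.44 → $23,500; Petrov 5,955.35 → $5,960; Haddad 15,031.21 → $15,030.
Totals: Ferraro $3,480 + $23,500 = $26,980; Petrov $3,480 + $5,960 = $9,440; Haddad $3,480 + $15,030 = $18,510.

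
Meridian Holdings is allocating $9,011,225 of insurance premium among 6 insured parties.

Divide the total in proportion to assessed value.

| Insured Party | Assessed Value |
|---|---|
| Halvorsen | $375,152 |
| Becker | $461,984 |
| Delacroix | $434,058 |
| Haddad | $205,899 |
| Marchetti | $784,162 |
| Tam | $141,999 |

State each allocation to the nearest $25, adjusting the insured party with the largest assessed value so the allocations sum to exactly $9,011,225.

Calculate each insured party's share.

Halvorsen: $1,406,675 · Becker: $1,732,250 · Delacroix: $1,627,550 · Haddad: $772,050 · Marchetti: $2,940,250 · Tam: $532,450

Sum of assessed value: 375,152 + 461,984 + 434,058 + 205,899 + 784,162 + 141,999 = 2,403,254.
Pro-rata amounts: Halvorsen 1,406,667.41; Becker 1,732,252.09; Delacroix 1,627,540.95; Haddad 772,037.503; Marchetti 2,940,288.55; Tam 532,438.49.
After rounding ($25): Halvorsen $1,406,675; Becker $1,732,250; Delacroix $1,627,550; Haddad $772,050; Marchetti $2,940,300; Tam $532,450. Sum = $9,011,275.
Difference $9,011,225 − $9,011,275 = −$50 applied to largest assessed value (Marchetti): Marchetti becomes $2,940,250.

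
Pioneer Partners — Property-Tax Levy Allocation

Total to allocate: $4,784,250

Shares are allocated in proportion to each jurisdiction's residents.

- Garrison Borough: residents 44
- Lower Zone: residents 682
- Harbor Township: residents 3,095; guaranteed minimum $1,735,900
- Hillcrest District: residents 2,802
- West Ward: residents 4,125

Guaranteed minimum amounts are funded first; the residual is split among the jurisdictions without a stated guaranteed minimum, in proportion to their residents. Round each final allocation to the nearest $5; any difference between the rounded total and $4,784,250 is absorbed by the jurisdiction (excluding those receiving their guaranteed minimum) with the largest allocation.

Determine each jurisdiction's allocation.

Garrison Borough: $17,525 · Lower Zone: $271,655 · Harbor Township: $1,735,900 · Hillcrest District: $1,116,095 · West Ward: $1,643,075

Minimums first: Harbor Township $1,735,900. Balance $3,048,350.
Balance split over remaining residents 7,653: Garrison Borough 17,526.12 → $17,525; Lower Zone 271,654.87 → $271,655; Hillcrest District 1,116,095.22 → $1,116,095; West Ward 1,643,073.79 → $1,643,075.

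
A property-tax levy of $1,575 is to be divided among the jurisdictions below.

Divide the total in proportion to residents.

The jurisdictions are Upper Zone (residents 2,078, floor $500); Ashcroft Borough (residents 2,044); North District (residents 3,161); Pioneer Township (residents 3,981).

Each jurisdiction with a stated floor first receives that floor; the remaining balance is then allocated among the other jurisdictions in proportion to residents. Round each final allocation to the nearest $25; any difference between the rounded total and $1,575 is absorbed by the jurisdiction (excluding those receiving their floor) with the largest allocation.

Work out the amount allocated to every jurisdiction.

Upper Zone: $500 | Ashcroft Borough: $250 | North District: $375 | Pioneer Township: $450

Guaranteed amounts: Upper Zone $500. Remaining pool $1,075.
Remaining pool split over remaining residents 9,186: Ashcroft Borough 239.20 → $250; North District 369.92 → $375; Pioneer Township 465.88 → $475.
Rounding difference −$25 applied to Pioneer Township → $450.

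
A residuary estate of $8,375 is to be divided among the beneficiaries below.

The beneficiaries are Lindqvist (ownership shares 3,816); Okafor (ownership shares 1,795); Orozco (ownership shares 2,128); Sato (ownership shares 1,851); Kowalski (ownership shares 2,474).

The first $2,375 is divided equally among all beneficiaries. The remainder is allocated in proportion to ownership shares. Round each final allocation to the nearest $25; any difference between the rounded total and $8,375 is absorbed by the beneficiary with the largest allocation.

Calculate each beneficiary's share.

$2,375 shared equally gives $475 per beneficiary.
Remainder $6,000 by ownership shares (total 12,064): Lindqvist 1,897.88 → $1,900; Okafor 892.74 → $900; Orozco 1,058.36 → $1,050; Sato 920.59 → $925; Kowalski 1,230.44 → $1,225.
Totals: Lindqvist $475 + $1,900 = $2,375; Okafor $475 + $900 = $1,375; Orozco $475 + $1,050 = $1,525; Sato $475 + $925 = $1,400; Kowalski $475 + $1,225 = $1,700.

Lindqvist: $2,375 · Okafor: $1,375 · Orozco: $1,525 · Sato: $1,400 · Kowalski: $1,700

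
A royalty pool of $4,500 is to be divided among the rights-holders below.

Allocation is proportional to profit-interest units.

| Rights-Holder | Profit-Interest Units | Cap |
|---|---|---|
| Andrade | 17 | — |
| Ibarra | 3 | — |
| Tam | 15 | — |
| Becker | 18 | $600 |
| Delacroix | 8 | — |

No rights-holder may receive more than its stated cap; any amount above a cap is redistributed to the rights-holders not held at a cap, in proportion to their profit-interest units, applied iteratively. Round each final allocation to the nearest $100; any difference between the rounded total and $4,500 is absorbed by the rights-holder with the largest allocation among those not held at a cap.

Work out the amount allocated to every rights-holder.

Sum of profit-interest units: 61.
Proportional shares (ignoring caps): Andrade 1,254.10; Ibarra 221.31; Tam 1,106.56; Becker 1,327.87; Delacroix 590.16.
Held at cap: Becker ($600); residual $3,900 reallocated over remaining profit-interest units 43.
Redistributed shares: Andrade 1,541.86 → $1,500; Ibarra 272.09 → $300; Tam 1,360.47 → $1,400; Delacroix 725.58 → $700.

Andrade: $1,500 · Ibarra: $300 · Tam: $1,400 · Becker: $600 · Delacroix: $700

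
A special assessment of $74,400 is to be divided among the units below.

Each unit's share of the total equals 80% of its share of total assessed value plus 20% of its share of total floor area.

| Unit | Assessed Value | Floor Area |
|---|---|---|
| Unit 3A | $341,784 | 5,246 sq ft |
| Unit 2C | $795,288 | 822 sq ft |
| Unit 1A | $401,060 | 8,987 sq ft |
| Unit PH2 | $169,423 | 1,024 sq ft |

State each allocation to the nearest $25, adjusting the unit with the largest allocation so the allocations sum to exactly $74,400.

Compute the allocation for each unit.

Unit 3A: $16,775; Unit 2C: $28,475; Unit 1A: $22,300; Unit PH2: $6,850

Totals — assessed value 1,707,555, floor area 16,079.
Blended shares (80% assessed value + 20% floor area): Unit 3A 0.2254; Unit 2C 0.3828; Unit 1A 0.2997; Unit PH2 0.0921.
Raw shares: Unit 3A 16,768.33; Unit 2C 28,481.94; Unit 1A 22,296.54; Unit PH2 6,853.19.
At nearest $25: Unit 3A $16,775; Unit 2C $28,475; Unit 1A $22,300; Unit PH2 $6,850. Sum = $74,400.
Rounded total matches; no reconciliation needed.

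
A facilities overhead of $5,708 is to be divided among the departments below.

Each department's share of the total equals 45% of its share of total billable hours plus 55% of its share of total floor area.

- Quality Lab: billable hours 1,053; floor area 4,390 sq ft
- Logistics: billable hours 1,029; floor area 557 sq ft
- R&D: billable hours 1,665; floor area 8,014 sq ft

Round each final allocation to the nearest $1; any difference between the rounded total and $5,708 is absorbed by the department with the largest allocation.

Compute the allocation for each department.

Totals — billable hours 3,747, floor area 12,961.
Blended shares (45% billable hours + 55% floor area): Quality Lab 0.3128; Logistics 0.1472; R&D 0.5400.
Raw shares: Quality Lab 1,785.18; Logistics 840.30; R&D 3,082.51.
Rounded to nearest $1: Quality Lab $1,785; Logistics $840; R&D $3,083. Sum = $5,708.
Rounded total matches; no reconciliation needed.

Quality Lab: $1,785 | Logistics: $840 | R&D: $3,083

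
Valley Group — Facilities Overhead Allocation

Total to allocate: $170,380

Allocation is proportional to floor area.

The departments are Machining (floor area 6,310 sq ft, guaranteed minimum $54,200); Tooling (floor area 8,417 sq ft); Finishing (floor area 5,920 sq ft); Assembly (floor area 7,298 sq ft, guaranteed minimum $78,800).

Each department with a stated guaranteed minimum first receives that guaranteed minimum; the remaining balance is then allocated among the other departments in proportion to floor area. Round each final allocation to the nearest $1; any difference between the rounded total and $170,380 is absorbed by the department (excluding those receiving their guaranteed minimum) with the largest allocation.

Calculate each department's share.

Minimums first: Machining $54,200; Assembly $78,800. Remaining pool $37,380.
Remaining pool split over remaining floor area 14,337: Tooling 21,945.14 → $21,945; Finishing 15,434.86 → $15,435.

Machining: $54,200; Tooling: $21,945; Finishing: $15,435; Assembly: $78,800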